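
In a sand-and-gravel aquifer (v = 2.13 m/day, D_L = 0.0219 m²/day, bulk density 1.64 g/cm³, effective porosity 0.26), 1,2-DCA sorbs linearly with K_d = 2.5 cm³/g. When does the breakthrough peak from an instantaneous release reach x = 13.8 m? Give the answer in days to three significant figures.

Retardation factor R = 1 + ρ_b·K_d/n = 1 + 1.64 × 2.5/0.26 = 16.77.
Sorption retards both mechanisms: v_R = v/R = 0.1270 m/day, D_R = D/R = 0.001306 m²/day.
Peak time from v_R²t² + 2D_R t − x² = 0: t = (√(D_R² + v_R²x²) − D_R)/v_R².
√(D_R² + v_R²x²) = √(0.001306² + 0.1270² × 13.8²) = 1.753; v_R² = 0.01613.
t = (1.753 − 0.001306)/0.01613 = 109 days.

109 days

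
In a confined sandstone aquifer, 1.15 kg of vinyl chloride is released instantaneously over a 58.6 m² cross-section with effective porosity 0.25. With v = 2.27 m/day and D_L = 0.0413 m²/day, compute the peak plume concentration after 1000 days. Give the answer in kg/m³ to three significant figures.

0.00345 kg/m³

The peak of an instantaneous 1D plume sits at x = vt; there the Gaussian factor is 1 and C_max = M/(n_e·A·√(4πDt)), where n_e·A is the pore area the mass is dissolved in.
√(4πDt) = √(4π × 0.0413 × 1000) = 22.78 m, so C_max = 1.15/(0.25 × 58.6 × 22.78) = 0.00345 kg/m³.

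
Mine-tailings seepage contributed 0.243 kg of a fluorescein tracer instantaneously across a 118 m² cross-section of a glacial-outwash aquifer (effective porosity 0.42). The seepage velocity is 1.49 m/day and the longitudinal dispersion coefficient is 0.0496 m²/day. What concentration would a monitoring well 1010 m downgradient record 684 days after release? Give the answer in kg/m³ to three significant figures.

0.000128 kg/m³

For an instantaneous plane source, C(x,t) = M/(n_e·A·√(4πDt)) · exp(−(x−vt)²/(4Dt)), with n_e·A the pore (flow) area.
Plume center vt = 1.49 × 684 = 1019.16 m, so the well at 1010 m is 9.16 m upgradient of the peak.
√(4πDt) = 20.65 m, giving peak height M/(n_e·A·√(4πDt)) = 0.243/(0.42 × 118 × 20.65) = 0.0002374 kg/m³.
(x−vt)²/(4Dt) = (-9.16)²/(4 × 0.0496 × 684) = 0.6183; exp(−0.6183) = 0.5389.
C = 0.0002374 × 0.5389 = 0.000128 kg/m³.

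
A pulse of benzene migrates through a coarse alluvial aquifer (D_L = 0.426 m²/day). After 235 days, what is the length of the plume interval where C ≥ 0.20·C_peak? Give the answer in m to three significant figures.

50.8 m

The plume is Gaussian with σ = √(2Dt) = √(2 × 0.426 × 235) = 14.15 m.
C/C_peak = exp(−Δx²/(2σ²)) = 0.20 ⇒ Δx = σ·√(−2 ln 0.20) = 14.15 × 1.794 = 25.39 m.
Width = 2Δx = 50.8 m.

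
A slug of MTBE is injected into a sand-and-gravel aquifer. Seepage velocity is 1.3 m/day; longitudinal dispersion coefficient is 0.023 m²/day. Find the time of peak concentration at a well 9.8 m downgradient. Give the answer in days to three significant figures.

7.52 days

For the 1D instantaneous-source solution, setting ∂C/∂t = 0 at fixed x gives v²t² + 2Dt − x² = 0, so t = (√(D² + v²x²) − D)/v².
√(D² + v²x²) = √(0.023² + 1.3² × 9.8²) = 12.74; v² = 1.69.
t = (12.74 − 0.023)/1.69 = 7.52 days (vs. the pure-advection estimate x/v = 7.54 d).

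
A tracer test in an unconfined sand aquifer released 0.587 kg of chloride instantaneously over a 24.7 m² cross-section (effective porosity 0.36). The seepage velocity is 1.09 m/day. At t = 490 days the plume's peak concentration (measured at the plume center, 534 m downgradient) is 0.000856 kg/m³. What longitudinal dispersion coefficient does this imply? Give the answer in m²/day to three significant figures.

0.966 m²/day

At the plume center C_max = M/(n_e·A·√(4πDt)), so D = M²/(4πt·(n_e·A·C_max)²).
n_e·A·C_max = 0.36 × 24.7 × 0.000856 = 0.007612 kg/m.
D = 0.587²/(4π × 490 × 0.007612²) = 0.966 m²/day.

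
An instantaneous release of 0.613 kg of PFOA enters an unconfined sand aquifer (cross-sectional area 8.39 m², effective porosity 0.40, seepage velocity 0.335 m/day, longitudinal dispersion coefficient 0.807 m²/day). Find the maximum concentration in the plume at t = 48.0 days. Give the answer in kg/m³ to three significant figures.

0.00828 kg/m³

The peak of an instantaneous 1D plume sits at x = vt; there the Gaussian factor is 1 and C_max = M/(n_e·A·√(4πDt)), where n_e·A is the pore area the mass is dissolved in.
√(4πDt) = √(4π × 0.807 × 48.0) = 22.06 m, so C_max = 0.613/(0.40 × 8.39 × 22.06) = 0.00828 kg/m³.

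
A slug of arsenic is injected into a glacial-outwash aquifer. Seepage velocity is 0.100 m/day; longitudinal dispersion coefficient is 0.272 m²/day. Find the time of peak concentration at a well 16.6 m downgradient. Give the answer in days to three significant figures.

For the 1D instantaneous-source solution, setting ∂C/∂t = 0 at fixed x gives v²t² + 2Dt − x² = 0, so t = (√(D² + v²x²) − D)/v².
√(D² + v²x²) = √(0.272² + 0.100² × 16.6²) = 1.682; v² = 0.01.
t = (1.682 − 0.272)/0.01 = 141 days (vs. the pure-advection estimate x/v = 166 d).

141 days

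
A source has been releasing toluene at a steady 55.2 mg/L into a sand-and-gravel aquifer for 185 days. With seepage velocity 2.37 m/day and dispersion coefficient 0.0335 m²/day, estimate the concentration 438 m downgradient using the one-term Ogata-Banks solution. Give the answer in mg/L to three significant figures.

For a continuous step input, C/C₀ ≈ ½·erfc((x−vt)/(2√(Dt))).
vt = 2.37 × 185 = 438.45 m and 2√(Dt) = 2√(0.0335 × 185) = 4.979 m.
Argument (x−vt)/(2√(Dt)) = (438 − 438.45)/4.979 = -0.09038; ½·erfc(-0.09038) = 0.5509.
C = 55.2 × 0.5509 = 30.4 mg/L.

30.4 mg/L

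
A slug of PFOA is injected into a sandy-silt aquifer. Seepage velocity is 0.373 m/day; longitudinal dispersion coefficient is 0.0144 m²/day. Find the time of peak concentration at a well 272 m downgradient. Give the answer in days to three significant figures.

For the 1D instantaneous-source solution, setting ∂C/∂t = 0 at fixed x gives v²t² + 2Dt − x² = 0, so t = (√(D² + v²x²) − D)/v².
√(D² + v²x²) = √(0.0144² + 0.373² × 272²) = 101.5; v² = 0.139129.
t = (101.5 − 0.0144)/0.139129 = 729 days (vs. the pure-advection estimate x/v = 729 d).

729 days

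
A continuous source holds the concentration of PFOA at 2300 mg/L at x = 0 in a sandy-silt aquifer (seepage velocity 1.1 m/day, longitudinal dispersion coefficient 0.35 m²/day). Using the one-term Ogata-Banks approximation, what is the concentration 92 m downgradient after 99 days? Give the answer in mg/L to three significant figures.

For a continuous step input, C/C₀ ≈ ½·erfc((x−vt)/(2√(Dt))).
vt = 1.1 × 99 = 108.9 m and 2√(Dt) = 2√(0.35 × 99) = 11.77 m.
Argument (x−vt)/(2√(Dt)) = (92 − 108.9)/11.77 = -1.436; ½·erfc(-1.436) = 0.9789.
C = 2300 × 0.9789 = 2250 mg/L.

2250 mg/L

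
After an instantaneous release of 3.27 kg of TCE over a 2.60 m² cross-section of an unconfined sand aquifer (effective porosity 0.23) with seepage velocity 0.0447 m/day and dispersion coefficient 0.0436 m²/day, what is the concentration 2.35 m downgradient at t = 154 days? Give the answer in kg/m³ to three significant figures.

For an instantaneous plane source, C(x,t) = M/(n_e·A·√(4πDt)) · exp(−(x−vt)²/(4Dt)), with n_e·A the pore (flow) area.
Plume center vt = 0.0447 × 154 = 6.8838 m, so the well at 2.35 m is 4.5338 m upgradient of the peak.
√(4πDt) = 9.186 m, giving peak height M/(n_e·A·√(4πDt)) = 3.27/(0.23 × 2.60 × 9.186) = 0.5953 kg/m³.
(x−vt)²/(4Dt) = (-4.5338)²/(4 × 0.0436 × 154) = 0.7653; exp(−0.7653) = 0.4652.
C = 0.5953 × 0.4652 = 0.277 kg/m³.

0.277 kg/m³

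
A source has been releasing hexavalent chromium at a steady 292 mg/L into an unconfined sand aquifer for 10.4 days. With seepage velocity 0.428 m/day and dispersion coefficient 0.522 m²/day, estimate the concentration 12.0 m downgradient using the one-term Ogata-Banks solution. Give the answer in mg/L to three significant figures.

3.21 mg/L

For a continuous step input, C/C₀ ≈ ½·erfc((x−vt)/(2√(Dt))).
vt = 0.428 × 10.4 = 4.4512 m and 2√(Dt) = 2√(0.522 × 10.4) = 4.660 m.
Argument (x−vt)/(2√(Dt)) = (12.0 − 4.4512)/4.660 = 1.620; ½·erfc(1.620) = 0.01098.
C = 292 × 0.01098 = 3.21 mg/L.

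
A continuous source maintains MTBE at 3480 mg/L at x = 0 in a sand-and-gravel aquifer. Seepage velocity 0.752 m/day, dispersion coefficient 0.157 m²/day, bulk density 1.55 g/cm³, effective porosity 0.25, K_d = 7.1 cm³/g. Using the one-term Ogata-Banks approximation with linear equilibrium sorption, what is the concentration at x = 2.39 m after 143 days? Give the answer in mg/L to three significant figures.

Retardation factor R = 1 + ρ_b·K_d/n = 1 + 1.55 × 7.1/0.25 = 45.02.
Sorption retards both mechanisms: v_R = v/R = 0.01670 m/day, D_R = D/R = 0.003487 m²/day.
v_R·t = 0.01670 × 143 = 2.3881 m; 2√(D_R t) = 1.412 m; argument = (2.39 − 2.3881)/1.412 = 0.001346.
C = C₀ × ½·erfc(0.001346) = 3480 × 0.4992 = 1740 mg/L.

1740 mg/L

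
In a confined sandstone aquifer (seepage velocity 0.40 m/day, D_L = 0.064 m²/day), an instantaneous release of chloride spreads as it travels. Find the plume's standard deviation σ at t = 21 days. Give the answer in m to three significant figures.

Dispersive spreading gives a Gaussian with σ² = 2Dt; advection only shifts the center.
σ = √(2 × 0.064 × 21) = 1.64 m.

1.64 m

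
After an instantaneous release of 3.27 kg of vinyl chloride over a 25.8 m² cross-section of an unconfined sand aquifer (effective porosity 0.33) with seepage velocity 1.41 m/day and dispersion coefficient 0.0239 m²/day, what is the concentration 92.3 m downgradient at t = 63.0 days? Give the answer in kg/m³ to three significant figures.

0.0120 kg/m³

For an instantaneous plane source, C(x,t) = M/(n_e·A·√(4πDt)) · exp(−(x−vt)²/(4Dt)), with n_e·A the pore (flow) area.
Plume center vt = 1.41 × 63.0 = 88.83 m, so the well at 92.3 m is 3.47 m downgradient of the peak.
√(4πDt) = 4.350 m, giving peak height M/(n_e·A·√(4πDt)) = 3.27/(0.33 × 25.8 × 4.350) = 0.08829 kg/m³.
(x−vt)²/(4Dt) = (3.47)²/(4 × 0.0239 × 63.0) = 1.999; exp(−1.999) = 0.1355.
C = 0.08829 × 0.1355 = 0.0120 kg/m³.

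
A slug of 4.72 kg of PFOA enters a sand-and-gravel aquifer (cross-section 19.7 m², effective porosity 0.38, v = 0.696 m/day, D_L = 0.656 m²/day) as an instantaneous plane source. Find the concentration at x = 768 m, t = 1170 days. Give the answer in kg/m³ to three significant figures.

0.00319 kg/m³

For an instantaneous plane source, C(x,t) = M/(n_e·A·√(4πDt)) · exp(−(x−vt)²/(4Dt)), with n_e·A the pore (flow) area.
Plume center vt = 0.696 × 1170 = 814.32 m, so the well at 768 m is 46.32 m upgradient of the peak.
√(4πDt) = 98.21 m, giving peak height M/(n_e·A·√(4πDt)) = 4.72/(0.38 × 19.7 × 98.21) = 0.006420 kg/m³.
(x−vt)²/(4Dt) = (-46.32)²/(4 × 0.656 × 1170) = 0.6989; exp(−0.6989) = 0.4971.
C = 0.006420 × 0.4971 = 0.00319 kg/m³.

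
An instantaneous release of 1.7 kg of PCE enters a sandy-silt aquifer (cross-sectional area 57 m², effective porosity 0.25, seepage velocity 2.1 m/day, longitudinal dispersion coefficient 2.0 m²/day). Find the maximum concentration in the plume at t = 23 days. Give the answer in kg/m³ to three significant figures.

The peak of an instantaneous 1D plume sits at x = vt; there the Gaussian factor is 1 and C_max = M/(n_e·A·√(4πDt)), where n_e·A is the pore area the mass is dissolved in.
√(4πDt) = √(4π × 2.0 × 23) = 24.04 m, so C_max = 1.7/(0.25 × 57 × 24.04) = 0.00496 kg/m³.

0.00496 kg/m³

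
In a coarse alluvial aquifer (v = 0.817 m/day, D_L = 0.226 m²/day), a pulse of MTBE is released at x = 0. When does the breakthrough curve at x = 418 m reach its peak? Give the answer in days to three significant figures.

For the 1D instantaneous-source solution, setting ∂C/∂t = 0 at fixed x gives v²t² + 2Dt − x² = 0, so t = (√(D² + v²x²) − D)/v².
√(D² + v²x²) = √(0.226² + 0.817² × 418²) = 341.5; v² = 0.667489.
t = (341.5 − 0.226)/0.667489 = 511 days (vs. the pure-advection estimate x/v = 512 d).

511 days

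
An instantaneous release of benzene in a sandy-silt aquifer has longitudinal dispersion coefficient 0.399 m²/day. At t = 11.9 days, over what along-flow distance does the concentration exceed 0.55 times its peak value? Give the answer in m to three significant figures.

6.74 m

The plume is Gaussian with σ = √(2Dt) = √(2 × 0.399 × 11.9) = 3.082 m.
C/C_peak = exp(−Δx²/(2σ²)) = 0.55 ⇒ Δx = σ·√(−2 ln 0.55) = 3.082 × 1.093 = 3.369 m.
Width = 2Δx = 6.74 m.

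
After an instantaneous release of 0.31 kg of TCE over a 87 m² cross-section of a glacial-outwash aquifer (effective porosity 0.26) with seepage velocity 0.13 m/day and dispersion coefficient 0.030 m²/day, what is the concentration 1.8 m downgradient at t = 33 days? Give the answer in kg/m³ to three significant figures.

0.000812 kg/m³

For an instantaneous plane source, C(x,t) = M/(n_e·A·√(4πDt)) · exp(−(x−vt)²/(4Dt)), with n_e·A the pore (flow) area.
Plume center vt = 0.13 × 33 = 4.29 m, so the well at 1.8 m is 2.49 m upgradient of the peak.
√(4πDt) = 3.527 m, giving peak height M/(n_e·A·√(4πDt)) = 0.31/(0.26 × 87 × 3.527) = 0.003886 kg/m³.
(x−vt)²/(4Dt) = (-2.49)²/(4 × 0.030 × 33) = 1.566; exp(−1.566) = 0.2089.
C = 0.003886 × 0.2089 = 0.000812 kg/m³.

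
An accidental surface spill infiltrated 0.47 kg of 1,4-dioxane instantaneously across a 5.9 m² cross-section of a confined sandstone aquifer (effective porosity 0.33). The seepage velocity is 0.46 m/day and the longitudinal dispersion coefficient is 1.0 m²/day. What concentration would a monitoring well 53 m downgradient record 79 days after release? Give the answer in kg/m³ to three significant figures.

For an instantaneous plane source, C(x,t) = M/(n_e·A·√(4πDt)) · exp(−(x−vt)²/(4Dt)), with n_e·A the pore (flow) area.
Plume center vt = 0.46 × 79 = 36.34 m, so the well at 53 m is 16.66 m downgradient of the peak.
√(4πDt) = 31.51 m, giving peak height M/(n_e·A·√(4πDt)) = 0.47/(0.33 × 5.9 × 31.51) = 0.007661 kg/m³.
(x−vt)²/(4Dt) = (16.66)²/(4 × 1.0 × 79) = 0.8783; exp(−0.8783) = 0.4155.
C = 0.007661 × 0.4155 = 0.00318 kg/m³.

0.00318 kg/m³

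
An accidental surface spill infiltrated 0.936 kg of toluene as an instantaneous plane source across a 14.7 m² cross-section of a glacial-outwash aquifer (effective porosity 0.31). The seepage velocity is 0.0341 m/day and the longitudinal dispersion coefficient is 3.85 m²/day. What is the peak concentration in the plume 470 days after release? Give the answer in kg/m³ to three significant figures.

0.00136 kg/m³

The peak of an instantaneous 1D plume sits at x = vt; there the Gaussian factor is 1 and C_max = M/(n_e·A·√(4πDt)), where n_e·A is the pore area the mass is dissolved in.
√(4πDt) = √(4π × 3.85 × 470) = 150.8 m, so C_max = 0.936/(0.31 × 14.7 × 150.8) = 0.00136 kg/m³.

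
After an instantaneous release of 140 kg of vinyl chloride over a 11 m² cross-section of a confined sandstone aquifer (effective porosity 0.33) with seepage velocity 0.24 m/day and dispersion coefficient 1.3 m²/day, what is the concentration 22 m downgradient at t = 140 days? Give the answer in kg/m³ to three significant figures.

0.670 kg/m³

For an instantaneous plane source, C(x,t) = M/(n_e·A·√(4πDt)) · exp(−(x−vt)²/(4Dt)), with n_e·A the pore (flow) area.
Plume center vt = 0.24 × 140 = 33.6 m, so the well at 22 m is 11.6 m upgradient of the peak.
√(4πDt) = 47.82 m, giving peak height M/(n_e·A·√(4πDt)) = 140/(0.33 × 11 × 47.82) = 0.8065 kg/m³.
(x−vt)²/(4Dt) = (-11.6)²/(4 × 1.3 × 140) = 0.1848; exp(−0.1848) = 0.8313.
C = 0.8065 × 0.8313 = 0.670 kg/m³.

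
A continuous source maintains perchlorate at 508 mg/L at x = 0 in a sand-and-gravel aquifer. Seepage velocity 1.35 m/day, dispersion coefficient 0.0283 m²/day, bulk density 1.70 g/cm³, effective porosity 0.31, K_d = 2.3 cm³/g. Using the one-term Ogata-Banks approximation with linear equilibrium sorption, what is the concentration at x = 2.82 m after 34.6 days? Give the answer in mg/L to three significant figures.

481 mg/L

Retardation factor R = 1 + ρ_b·K_d/n = 1 + 1.70 × 2.3/0.31 = 13.61.
Sorption retards both mechanisms: v_R = v/R = 0.09919 m/day, D_R = D/R = 0.002079 m²/day.
v_R·t = 0.09919 × 34.6 = 3.431974 m; 2√(D_R t) = 0.5364 m; argument = (2.82 − 3.431974)/0.5364 = -1.141.
C = C₀ × ½·erfc(-1.141) = 508 × 0.9467 = 481 mg/L.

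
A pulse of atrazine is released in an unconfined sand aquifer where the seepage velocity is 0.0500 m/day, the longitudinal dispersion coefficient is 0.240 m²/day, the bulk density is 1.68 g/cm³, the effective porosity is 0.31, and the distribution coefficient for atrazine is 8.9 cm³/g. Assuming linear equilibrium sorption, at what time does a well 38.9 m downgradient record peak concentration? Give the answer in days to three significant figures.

33900 days

Retardation factor R = 1 + ρ_b·K_d/n = 1 + 1.68 × 8.9/0.31 = 49.23.
Sorption retards both mechanisms: v_R = v/R = 0.001016 m/day, D_R = D/R = 0.004875 m²/day.
Peak time from v_R²t² + 2D_R t − x² = 0: t = (√(D_R² + v_R²x²) − D_R)/v_R².
√(D_R² + v_R²x²) = √(0.004875² + 0.001016² × 38.9²) = 0.03982; v_R² = 1.032e-06.
t = (0.03982 − 0.004875)/1.032e-06 = 33900 days.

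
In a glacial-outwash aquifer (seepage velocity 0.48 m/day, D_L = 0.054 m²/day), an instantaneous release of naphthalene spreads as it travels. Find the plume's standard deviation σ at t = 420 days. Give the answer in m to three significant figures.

6.73 m

Dispersive spreading gives a Gaussian with σ² = 2Dt; advection only shifts the center.
σ = √(2 × 0.054 × 420) = 6.73 m.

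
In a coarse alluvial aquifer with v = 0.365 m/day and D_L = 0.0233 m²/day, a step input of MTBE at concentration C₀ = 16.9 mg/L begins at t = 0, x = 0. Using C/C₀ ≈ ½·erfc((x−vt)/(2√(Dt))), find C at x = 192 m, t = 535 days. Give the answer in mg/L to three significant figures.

For a continuous step input, C/C₀ ≈ ½·erfc((x−vt)/(2√(Dt))).
vt = 0.365 × 535 = 195.275 m and 2√(Dt) = 2√(0.0233 × 535) = 7.061 m.
Argument (x−vt)/(2√(Dt)) = (192 − 195.275)/7.061 = -0.4638; ½·erfc(-0.4638) = 0.7441.
C = 16.9 × 0.7441 = 12.6 mg/L.

12.6 mg/L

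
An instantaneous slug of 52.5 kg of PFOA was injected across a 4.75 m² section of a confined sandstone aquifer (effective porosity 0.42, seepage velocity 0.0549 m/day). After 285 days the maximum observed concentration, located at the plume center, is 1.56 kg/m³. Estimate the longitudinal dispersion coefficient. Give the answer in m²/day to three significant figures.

0.0795 m²/day

At the plume center C_max = M/(n_e·A·√(4πDt)), so D = M²/(4πt·(n_e·A·C_max)²).
n_e·A·C_max = 0.42 × 4.75 × 1.56 = 3.112 kg/m.
D = 52.5²/(4π × 285 × 3.112²) = 0.0795 m²/day.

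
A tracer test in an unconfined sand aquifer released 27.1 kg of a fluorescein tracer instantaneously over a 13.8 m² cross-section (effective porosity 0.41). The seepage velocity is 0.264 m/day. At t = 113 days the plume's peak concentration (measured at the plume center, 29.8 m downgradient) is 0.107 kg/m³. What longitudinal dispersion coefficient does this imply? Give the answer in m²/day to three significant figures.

At the plume center C_max = M/(n_e·A·√(4πDt)), so D = M²/(4πt·(n_e·A·C_max)²).
n_e·A·C_max = 0.41 × 13.8 × 0.107 = 0.6054 kg/m.
D = 27.1²/(4π × 113 × 0.6054²) = 1.41 m²/day.

1.41 m²/day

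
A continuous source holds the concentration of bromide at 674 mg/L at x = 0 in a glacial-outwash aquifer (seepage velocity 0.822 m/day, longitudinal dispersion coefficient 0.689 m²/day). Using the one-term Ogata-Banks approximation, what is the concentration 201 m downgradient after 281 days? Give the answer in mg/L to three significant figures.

631 mg/L

For a continuous step input, C/C₀ ≈ ½·erfc((x−vt)/(2√(Dt))).
vt = 0.822 × 281 = 230.982 m and 2√(Dt) = 2√(0.689 × 281) = 27.83 m.
Argument (x−vt)/(2√(Dt)) = (201 − 230.982)/27.83 = -1.077; ½·erfc(-1.077) = 0.9361.
C = 674 × 0.9361 = 631 mg/L.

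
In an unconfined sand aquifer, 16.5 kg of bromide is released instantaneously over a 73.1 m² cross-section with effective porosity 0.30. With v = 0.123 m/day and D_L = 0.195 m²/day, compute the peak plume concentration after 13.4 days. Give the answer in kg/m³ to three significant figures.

0.131 kg/m³

The peak of an instantaneous 1D plume sits at x = vt; there the Gaussian factor is 1 and C_max = M/(n_e·A·√(4πDt)), where n_e·A is the pore area the mass is dissolved in.
√(4πDt) = √(4π × 0.195 × 13.4) = 5.730 m, so C_max = 16.5/(0.30 × 73.1 × 5.730) = 0.131 kg/m³.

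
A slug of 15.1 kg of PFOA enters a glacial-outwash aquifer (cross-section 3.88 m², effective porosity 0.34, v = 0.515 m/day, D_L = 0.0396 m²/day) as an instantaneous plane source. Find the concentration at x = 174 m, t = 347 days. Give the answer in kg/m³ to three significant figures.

0.582 kg/m³

For an instantaneous plane source, C(x,t) = M/(n_e·A·√(4πDt)) · exp(−(x−vt)²/(4Dt)), with n_e·A the pore (flow) area.
Plume center vt = 0.515 × 347 = 178.705 m, so the well at 174 m is 4.705 m upgradient of the peak.
√(4πDt) = 13.14 m, giving peak height M/(n_e·A·√(4πDt)) = 15.1/(0.34 × 3.88 × 13.14) = 0.8711 kg/m³.
(x−vt)²/(4Dt) = (-4.705)²/(4 × 0.0396 × 347) = 0.4027; exp(−0.4027) = 0.6685.
C = 0.8711 × 0.6685 = 0.582 kg/m³.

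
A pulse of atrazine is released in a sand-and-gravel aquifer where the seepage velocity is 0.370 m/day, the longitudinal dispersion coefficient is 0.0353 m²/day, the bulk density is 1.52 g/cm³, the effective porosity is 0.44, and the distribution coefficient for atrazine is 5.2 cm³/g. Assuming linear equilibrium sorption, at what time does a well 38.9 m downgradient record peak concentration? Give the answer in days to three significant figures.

1990 days

Retardation factor R = 1 + ρ_b·K_d/n = 1 + 1.52 × 5.2/0.44 = 18.96.
Sorption retards both mechanisms: v_R = v/R = 0.01951 m/day, D_R = D/R = 0.001862 m²/day.
Peak time from v_R²t² + 2D_R t − x² = 0: t = (√(D_R² + v_R²x²) − D_R)/v_R².
√(D_R² + v_R²x²) = √(0.001862² + 0.01951² × 38.9²) = 0.7589; v_R² = 0.0003806.
t = (0.7589 − 0.001862)/0.0003806 = 1990 days.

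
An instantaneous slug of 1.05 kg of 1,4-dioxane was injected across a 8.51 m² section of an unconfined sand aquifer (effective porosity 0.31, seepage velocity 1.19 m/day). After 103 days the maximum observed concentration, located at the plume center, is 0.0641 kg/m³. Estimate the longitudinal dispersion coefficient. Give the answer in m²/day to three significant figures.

At the plume center C_max = M/(n_e·A·√(4πDt)), so D = M²/(4πt·(n_e·A·C_max)²).
n_e·A·C_max = 0.31 × 8.51 × 0.0641 = 0.1691 kg/m.
D = 1.05²/(4π × 103 × 0.1691²) = 0.0298 m²/day.

0.0298 m²/day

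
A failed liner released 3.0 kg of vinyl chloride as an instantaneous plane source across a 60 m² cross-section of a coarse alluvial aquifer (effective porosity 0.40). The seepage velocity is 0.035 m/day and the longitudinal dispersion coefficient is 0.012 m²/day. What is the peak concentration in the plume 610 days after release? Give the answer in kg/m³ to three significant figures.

The peak of an instantaneous 1D plume sits at x = vt; there the Gaussian factor is 1 and C_max = M/(n_e·A·√(4πDt)), where n_e·A is the pore area the mass is dissolved in.
√(4πDt) = √(4π × 0.012 × 610) = 9.591 m, so C_max = 3.0/(0.40 × 60 × 9.591) = 0.0130 kg/m³.

0.0130 kg/m³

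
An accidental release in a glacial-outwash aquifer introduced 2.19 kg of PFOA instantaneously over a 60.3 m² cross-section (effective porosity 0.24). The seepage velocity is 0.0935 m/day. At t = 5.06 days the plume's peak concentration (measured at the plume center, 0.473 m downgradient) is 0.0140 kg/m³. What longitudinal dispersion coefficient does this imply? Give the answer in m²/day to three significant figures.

At the plume center C_max = M/(n_e·A·√(4πDt)), so D = M²/(4πt·(n_e·A·C_max)²).
n_e·A·C_max = 0.24 × 60.3 × 0.0140 = 0.2026 kg/m.
D = 2.19²/(4π × 5.06 × 0.2026²) = 1.84 m²/day.

1.84 m²/day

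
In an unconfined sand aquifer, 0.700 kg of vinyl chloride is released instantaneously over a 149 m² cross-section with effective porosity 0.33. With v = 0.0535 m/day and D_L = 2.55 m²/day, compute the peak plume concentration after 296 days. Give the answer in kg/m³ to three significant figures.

The peak of an instantaneous 1D plume sits at x = vt; there the Gaussian factor is 1 and C_max = M/(n_e·A·√(4πDt)), where n_e·A is the pore area the mass is dissolved in.
√(4πDt) = √(4π × 2.55 × 296) = 97.39 m, so C_max = 0.700/(0.33 × 149 × 97.39) = 0.000146 kg/m³.

0.000146 kg/m³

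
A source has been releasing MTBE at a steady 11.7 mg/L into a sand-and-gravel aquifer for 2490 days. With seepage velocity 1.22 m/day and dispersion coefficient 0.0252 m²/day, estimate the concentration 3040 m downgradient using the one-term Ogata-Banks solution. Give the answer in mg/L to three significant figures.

4.94 mg/L

For a continuous step input, C/C₀ ≈ ½·erfc((x−vt)/(2√(Dt))).
vt = 1.22 × 2490 = 3037.8 m and 2√(Dt) = 2√(0.0252 × 2490) = 15.84 m.
Argument (x−vt)/(2√(Dt)) = (3040 − 3037.8)/15.84 = 0.1389; ½·erfc(0.1389) = 0.4221.
C = 11.7 × 0.4221 = 4.94 mg/L.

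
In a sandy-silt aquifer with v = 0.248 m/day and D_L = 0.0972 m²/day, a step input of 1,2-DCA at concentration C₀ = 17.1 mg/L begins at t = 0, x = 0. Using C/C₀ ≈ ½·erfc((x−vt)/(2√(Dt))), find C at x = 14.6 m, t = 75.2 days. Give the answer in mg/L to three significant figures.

14.6 mg/L

For a continuous step input, C/C₀ ≈ ½·erfc((x−vt)/(2√(Dt))).
vt = 0.248 × 75.2 = 18.6496 m and 2√(Dt) = 2√(0.0972 × 75.2) = 5.407 m.
Argument (x−vt)/(2√(Dt)) = (14.6 − 18.6496)/5.407 = -0.7490; ½·erfc(-0.7490) = 0.8553.
C = 17.1 × 0.8553 = 14.6 mg/L.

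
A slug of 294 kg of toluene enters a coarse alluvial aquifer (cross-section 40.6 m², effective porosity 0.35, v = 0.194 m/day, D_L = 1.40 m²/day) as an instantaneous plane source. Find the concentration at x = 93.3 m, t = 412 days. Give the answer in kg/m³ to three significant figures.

For an instantaneous plane source, C(x,t) = M/(n_e·A·√(4πDt)) · exp(−(x−vt)²/(4Dt)), with n_e·A the pore (flow) area.
Plume center vt = 0.194 × 412 = 79.928 m, so the well at 93.3 m is 13.372 m downgradient of the peak.
√(4πDt) = 85.14 m, giving peak height M/(n_e·A·√(4πDt)) = 294/(0.35 × 40.6 × 85.14) = 0.2430 kg/m³.
(x−vt)²/(4Dt) = (13.372)²/(4 × 1.40 × 412) = 0.07750; exp(−0.07750) = 0.9254.
C = 0.2430 × 0.9254 = 0.225 kg/m³.

0.225 kg/m³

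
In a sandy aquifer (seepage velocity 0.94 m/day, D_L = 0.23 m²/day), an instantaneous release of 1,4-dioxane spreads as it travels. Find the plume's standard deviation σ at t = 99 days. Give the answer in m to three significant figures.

6.75 m

Dispersive spreading gives a Gaussian with σ² = 2Dt; advection only shifts the center.
σ = √(2 × 0.23 × 99) = 6.75 m.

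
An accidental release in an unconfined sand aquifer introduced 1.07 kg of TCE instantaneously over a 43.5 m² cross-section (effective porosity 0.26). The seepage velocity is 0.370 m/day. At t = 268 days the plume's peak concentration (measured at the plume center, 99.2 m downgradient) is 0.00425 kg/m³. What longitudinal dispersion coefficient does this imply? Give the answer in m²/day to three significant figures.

0.147 m²/day

At the plume center C_max = M/(n_e·A·√(4πDt)), so D = M²/(4πt·(n_e·A·C_max)²).
n_e·A·C_max = 0.26 × 43.5 × 0.00425 = 0.04807 kg/m.
D = 1.07²/(4π × 268 × 0.04807²) = 0.147 m²/day.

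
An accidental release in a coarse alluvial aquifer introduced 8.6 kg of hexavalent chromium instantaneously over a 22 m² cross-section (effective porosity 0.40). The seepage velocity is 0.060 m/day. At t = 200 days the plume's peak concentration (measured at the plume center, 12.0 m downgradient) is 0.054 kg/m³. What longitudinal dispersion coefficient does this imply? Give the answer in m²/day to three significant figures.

At the plume center C_max = M/(n_e·A·√(4πDt)), so D = M²/(4πt·(n_e·A·C_max)²).
n_e·A·C_max = 0.40 × 22 × 0.054 = 0.4752 kg/m.
D = 8.6²/(4π × 200 × 0.4752²) = 0.130 m²/day.

0.130 m²/day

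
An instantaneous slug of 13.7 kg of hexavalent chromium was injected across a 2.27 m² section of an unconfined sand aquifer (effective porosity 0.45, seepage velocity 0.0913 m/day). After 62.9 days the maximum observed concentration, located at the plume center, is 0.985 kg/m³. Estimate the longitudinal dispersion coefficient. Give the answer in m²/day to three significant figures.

0.235 m²/day

At the plume center C_max = M/(n_e·A·√(4πDt)), so D = M²/(4πt·(n_e·A·C_max)²).
n_e·A·C_max = 0.45 × 2.27 × 0.985 = 1.006 kg/m.
D = 13.7²/(4π × 62.9 × 1.006²) = 0.235 m²/day.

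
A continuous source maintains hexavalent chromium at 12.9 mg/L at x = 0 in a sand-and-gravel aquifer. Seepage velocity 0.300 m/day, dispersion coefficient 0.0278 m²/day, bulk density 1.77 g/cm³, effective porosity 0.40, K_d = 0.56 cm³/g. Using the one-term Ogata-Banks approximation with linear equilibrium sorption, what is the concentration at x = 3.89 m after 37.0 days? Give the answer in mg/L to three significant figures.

2.35 mg/L

Retardation factor R = 1 + ρ_b·K_d/n = 1 + 1.77 × 0.56/0.40 = 3.478.
Sorption retards both mechanisms: v_R = v/R = 0.08626 m/day, D_R = D/R = 0.007993 m²/day.
v_R·t = 0.08626 × 37.0 = 3.19162 m; 2√(D_R t) = 1.088 m; argument = (3.89 − 3.19162)/1.088 = 0.6419.
C = C₀ × ½·erfc(0.6419) = 12.9 × 0.1820 = 2.35 mg/L.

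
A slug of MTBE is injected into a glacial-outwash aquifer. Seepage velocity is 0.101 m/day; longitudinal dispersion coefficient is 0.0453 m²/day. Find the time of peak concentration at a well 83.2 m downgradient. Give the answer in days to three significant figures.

For the 1D instantaneous-source solution, setting ∂C/∂t = 0 at fixed x gives v²t² + 2Dt − x² = 0, so t = (√(D² + v²x²) − D)/v².
√(D² + v²x²) = √(0.0453² + 0.101² × 83.2²) = 8.403; v² = 0.010201.
t = (8.403 − 0.0453)/0.010201 = 819 days (vs. the pure-advection estimate x/v = 824 d).

819 days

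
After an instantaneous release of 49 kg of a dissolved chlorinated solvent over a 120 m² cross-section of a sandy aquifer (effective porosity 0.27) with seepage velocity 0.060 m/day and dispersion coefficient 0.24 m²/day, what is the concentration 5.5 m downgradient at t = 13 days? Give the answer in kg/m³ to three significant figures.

0.0405 kg/m³

For an instantaneous plane source, C(x,t) = M/(n_e·A·√(4πDt)) · exp(−(x−vt)²/(4Dt)), with n_e·A the pore (flow) area.
Plume center vt = 0.060 × 13 = 0.78 m, so the well at 5.5 m is 4.72 m downgradient of the peak.
√(4πDt) = 6.262 m, giving peak height M/(n_e·A·√(4πDt)) = 49/(0.27 × 120 × 6.262) = 0.2415 kg/m³.
(x−vt)²/(4Dt) = (4.72)²/(4 × 0.24 × 13) = 1.785; exp(−1.785) = 0.1678.
C = 0.2415 × 0.1678 = 0.0405 kg/m³.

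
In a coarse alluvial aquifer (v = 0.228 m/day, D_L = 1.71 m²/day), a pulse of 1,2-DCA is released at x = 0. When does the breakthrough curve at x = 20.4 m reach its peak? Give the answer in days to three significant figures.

For the 1D instantaneous-source solution, setting ∂C/∂t = 0 at fixed x gives v²t² + 2Dt − x² = 0, so t = (√(D² + v²x²) − D)/v².
√(D² + v²x²) = √(1.71² + 0.228² × 20.4²) = 4.956; v² = 0.051984.
t = (4.956 − 1.71)/0.051984 = 62.4 days (vs. the pure-advection estimate x/v = 89.5 d).

62.4 days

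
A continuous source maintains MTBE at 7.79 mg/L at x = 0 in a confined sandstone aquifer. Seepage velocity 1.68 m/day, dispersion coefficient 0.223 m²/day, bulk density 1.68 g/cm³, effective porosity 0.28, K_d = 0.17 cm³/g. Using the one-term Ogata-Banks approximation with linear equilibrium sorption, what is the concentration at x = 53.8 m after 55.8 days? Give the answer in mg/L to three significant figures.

Retardation factor R = 1 + ρ_b·K_d/n = 1 + 1.68 × 0.17/0.28 = 2.020.
Sorption retards both mechanisms: v_R = v/R = 0.8317 m/day, D_R = D/R = 0.1104 m²/day.
v_R·t = 0.8317 × 55.8 = 46.40886 m; 2√(D_R t) = 4.964 m; argument = (53.8 − 46.40886)/4.964 = 1.489.
C = C₀ × ½·erfc(1.489) = 7.79 × 0.01761 = 0.137 mg/L.

0.137 mg/L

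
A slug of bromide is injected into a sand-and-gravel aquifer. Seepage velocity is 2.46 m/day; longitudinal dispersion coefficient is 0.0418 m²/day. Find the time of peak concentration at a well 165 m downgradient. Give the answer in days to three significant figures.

67.1 days

For the 1D instantaneous-source solution, setting ∂C/∂t = 0 at fixed x gives v²t² + 2Dt − x² = 0, so t = (√(D² + v²x²) − D)/v².
√(D² + v²x²) = √(0.0418² + 2.46² × 165²) = 405.9; v² = 6.0516.
t = (405.9 − 0.0418)/6.0516 = 67.1 days (vs. the pure-advection estimate x/v = 67.1 d).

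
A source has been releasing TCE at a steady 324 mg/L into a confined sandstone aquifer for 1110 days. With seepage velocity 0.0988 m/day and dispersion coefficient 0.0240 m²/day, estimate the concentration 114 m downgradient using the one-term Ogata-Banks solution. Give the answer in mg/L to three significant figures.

For a continuous step input, C/C₀ ≈ ½·erfc((x−vt)/(2√(Dt))).
vt = 0.0988 × 1110 = 109.668 m and 2√(Dt) = 2√(0.0240 × 1110) = 10.32 m.
Argument (x−vt)/(2√(Dt)) = (114 − 109.668)/10.32 = 0.4198; ½·erfc(0.4198) = 0.2764.
C = 324 × 0.2764 = 89.6 mg/L.

89.6 mg/L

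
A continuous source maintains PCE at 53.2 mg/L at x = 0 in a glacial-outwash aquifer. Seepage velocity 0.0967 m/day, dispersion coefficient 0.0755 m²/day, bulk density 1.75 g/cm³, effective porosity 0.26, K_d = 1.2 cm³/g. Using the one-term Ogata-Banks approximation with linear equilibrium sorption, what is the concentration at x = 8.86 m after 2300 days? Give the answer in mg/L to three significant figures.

Retardation factor R = 1 + ρ_b·K_d/n = 1 + 1.75 × 1.2/0.26 = 9.077.
Sorption retards both mechanisms: v_R = v/R = 0.01065 m/day, D_R = D/R = 0.008318 m²/day.
v_R·t = 0.01065 × 2300 = 24.495 m; 2√(D_R t) = 8.748 m; argument = (8.86 − 24.495)/8.748 = -1.787.
C = C₀ × ½·erfc(-1.787) = 53.2 × 0.9943 = 52.9 mg/L.

52.9 mg/L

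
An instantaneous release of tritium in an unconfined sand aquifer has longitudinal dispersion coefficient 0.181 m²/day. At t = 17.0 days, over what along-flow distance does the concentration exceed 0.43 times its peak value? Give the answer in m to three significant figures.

The plume is Gaussian with σ = √(2Dt) = √(2 × 0.181 × 17.0) = 2.481 m.
C/C_peak = exp(−Δx²/(2σ²)) = 0.43 ⇒ Δx = σ·√(−2 ln 0.43) = 2.481 × 1.299 = 3.223 m.
Width = 2Δx = 6.45 m.

6.45 m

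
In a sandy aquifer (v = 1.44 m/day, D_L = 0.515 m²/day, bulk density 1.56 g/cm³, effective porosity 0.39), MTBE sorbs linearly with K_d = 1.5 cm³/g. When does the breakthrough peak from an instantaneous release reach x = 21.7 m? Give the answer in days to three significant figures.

104 days

Retardation factor R = 1 + ρ_b·K_d/n = 1 + 1.56 × 1.5/0.39 = 7.000.
Sorption retards both mechanisms: v_R = v/R = 0.2057 m/day, D_R = D/R = 0.07357 m²/day.
Peak time from v_R²t² + 2D_R t − x² = 0: t = (√(D_R² + v_R²x²) − D_R)/v_R².
√(D_R² + v_R²x²) = √(0.07357² + 0.2057² × 21.7²) = 4.464; v_R² = 0.04231.
t = (4.464 − 0.07357)/0.04231 = 104 days.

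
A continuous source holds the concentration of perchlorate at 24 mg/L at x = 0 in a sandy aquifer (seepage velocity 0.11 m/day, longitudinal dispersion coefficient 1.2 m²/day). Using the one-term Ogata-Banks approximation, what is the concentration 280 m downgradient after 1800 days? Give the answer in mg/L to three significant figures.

For a continuous step input, C/C₀ ≈ ½·erfc((x−vt)/(2√(Dt))).
vt = 0.11 × 1800 = 198 m and 2√(Dt) = 2√(1.2 × 1800) = 92.95 m.
Argument (x−vt)/(2√(Dt)) = (280 − 198)/92.95 = 0.8822; ½·erfc(0.8822) = 0.1061.
C = 24 × 0.1061 = 2.55 mg/L.

2.55 mg/L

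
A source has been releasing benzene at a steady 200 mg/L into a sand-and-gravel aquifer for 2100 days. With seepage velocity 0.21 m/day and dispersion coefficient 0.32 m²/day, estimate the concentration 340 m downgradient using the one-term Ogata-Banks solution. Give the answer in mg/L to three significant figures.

For a continuous step input, C/C₀ ≈ ½·erfc((x−vt)/(2√(Dt))).
vt = 0.21 × 2100 = 441 m and 2√(Dt) = 2√(0.32 × 2100) = 51.85 m.
Argument (x−vt)/(2√(Dt)) = (340 − 441)/51.85 = -1.948; ½·erfc(-1.948) = 0.9971.
C = 200 × 0.9971 = 199 mg/L.

199 mg/L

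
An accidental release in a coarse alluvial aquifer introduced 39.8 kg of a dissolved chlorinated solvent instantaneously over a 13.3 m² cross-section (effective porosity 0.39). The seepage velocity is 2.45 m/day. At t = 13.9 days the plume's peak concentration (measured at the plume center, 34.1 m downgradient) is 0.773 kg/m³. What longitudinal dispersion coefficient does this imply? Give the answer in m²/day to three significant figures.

At the plume center C_max = M/(n_e·A·√(4πDt)), so D = M²/(4πt·(n_e·A·C_max)²).
n_e·A·C_max = 0.39 × 13.3 × 0.773 = 4.010 kg/m.
D = 39.8²/(4π × 13.9 × 4.010²) = 0.564 m²/day.

0.564 m²/day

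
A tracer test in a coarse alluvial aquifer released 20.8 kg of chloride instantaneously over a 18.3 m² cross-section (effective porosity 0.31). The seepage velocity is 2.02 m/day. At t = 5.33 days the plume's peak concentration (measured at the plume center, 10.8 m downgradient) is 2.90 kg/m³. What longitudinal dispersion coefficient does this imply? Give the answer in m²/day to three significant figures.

At the plume center C_max = M/(n_e·A·√(4πDt)), so D = M²/(4πt·(n_e·A·C_max)²).
n_e·A·C_max = 0.31 × 18.3 × 2.90 = 16.45 kg/m.
D = 20.8²/(4π × 5.33 × 16.45²) = 0.0239 m²/day.

0.0239 m²/day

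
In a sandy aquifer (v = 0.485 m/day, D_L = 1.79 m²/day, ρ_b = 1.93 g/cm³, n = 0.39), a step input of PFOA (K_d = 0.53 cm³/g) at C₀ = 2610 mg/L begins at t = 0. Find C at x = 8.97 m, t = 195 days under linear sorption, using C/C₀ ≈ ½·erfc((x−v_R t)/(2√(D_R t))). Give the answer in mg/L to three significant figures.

2330 mg/L

Retardation factor R = 1 + ρ_b·K_d/n = 1 + 1.93 × 0.53/0.39 = 3.623.
Sorption retards both mechanisms: v_R = v/R = 0.1339 m/day, D_R = D/R = 0.4941 m²/day.
v_R·t = 0.1339 × 195 = 26.1105 m; 2√(D_R t) = 19.63 m; argument = (8.97 − 26.1105)/19.63 = -0.8732.
C = C₀ × ½·erfc(-0.8732) = 2610 × 0.8916 = 2330 mg/L.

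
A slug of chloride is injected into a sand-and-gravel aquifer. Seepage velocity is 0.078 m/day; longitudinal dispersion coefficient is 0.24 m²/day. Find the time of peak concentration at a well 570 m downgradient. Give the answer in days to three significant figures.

For the 1D instantaneous-source solution, setting ∂C/∂t = 0 at fixed x gives v²t² + 2Dt − x² = 0, so t = (√(D² + v²x²) − D)/v².
√(D² + v²x²) = √(0.24² + 0.078² × 570²) = 44.46; v² = 0.006084.
t = (44.46 − 0.24)/0.006084 = 7270 days (vs. the pure-advection estimate x/v = 7310 d).

7270 days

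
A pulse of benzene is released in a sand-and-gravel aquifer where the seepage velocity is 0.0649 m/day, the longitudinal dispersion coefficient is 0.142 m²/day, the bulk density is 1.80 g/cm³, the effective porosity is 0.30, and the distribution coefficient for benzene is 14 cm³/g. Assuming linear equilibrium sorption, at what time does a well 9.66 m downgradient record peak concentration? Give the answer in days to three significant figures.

10100 days

Retardation factor R = 1 + ρ_b·K_d/n = 1 + 1.80 × 14/0.30 = 85.00.
Sorption retards both mechanisms: v_R = v/R = 0.0007635 m/day, D_R = D/R = 0.001671 m²/day.
Peak time from v_R²t² + 2D_R t − x² = 0: t = (√(D_R² + v_R²x²) − D_R)/v_R².
√(D_R² + v_R²x²) = √(0.001671² + 0.0007635² × 9.66²) = 0.007562; v_R² = 5.829e-07.
t = (0.007562 − 0.001671)/5.829e-07 = 10100 days.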